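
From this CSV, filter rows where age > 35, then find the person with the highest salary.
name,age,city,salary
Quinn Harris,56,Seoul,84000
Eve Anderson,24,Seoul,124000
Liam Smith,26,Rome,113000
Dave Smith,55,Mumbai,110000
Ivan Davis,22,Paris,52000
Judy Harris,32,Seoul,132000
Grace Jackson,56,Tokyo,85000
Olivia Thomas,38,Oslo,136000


Filter: age > 35
Sort by: salary (descending)

Filtered records (4):
  Olivia Thomas, age 38, salary $136000
  Dave Smith, age 55, salary $110000
  Grace Jackson, age 56, salary $85000
  Quinn Harris, age 56, salary $84000

Highest salary: Olivia Thomas ($136000)

Olivia Thomas


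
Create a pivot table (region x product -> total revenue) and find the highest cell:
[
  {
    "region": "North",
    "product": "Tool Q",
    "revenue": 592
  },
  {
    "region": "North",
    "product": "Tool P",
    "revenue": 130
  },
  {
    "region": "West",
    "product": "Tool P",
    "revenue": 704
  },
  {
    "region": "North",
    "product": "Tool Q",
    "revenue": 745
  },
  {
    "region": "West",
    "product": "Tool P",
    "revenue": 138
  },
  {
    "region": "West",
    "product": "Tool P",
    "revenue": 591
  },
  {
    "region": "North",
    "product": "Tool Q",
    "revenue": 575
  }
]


Pivot: region (rows) x product (columns) -> total revenue

     Tool P        Tool Q      
North          130          1912  
West          1433             0  

Highest: North / Tool Q = $1912

North / Tool Q = $1912


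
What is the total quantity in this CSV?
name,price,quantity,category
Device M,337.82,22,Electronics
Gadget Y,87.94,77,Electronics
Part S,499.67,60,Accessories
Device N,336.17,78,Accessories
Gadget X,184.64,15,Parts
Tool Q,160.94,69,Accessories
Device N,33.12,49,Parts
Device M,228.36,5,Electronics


Computing total quantity:
Values: [22, 77, 60, 78, 15, 69, 49, 5]
Sum = 375

375


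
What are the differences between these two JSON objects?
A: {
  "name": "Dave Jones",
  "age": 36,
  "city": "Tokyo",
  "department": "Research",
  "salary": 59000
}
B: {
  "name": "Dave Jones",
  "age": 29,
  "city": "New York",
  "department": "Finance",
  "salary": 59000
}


Comparing each field (in key order):
  name: same
  age: DIFFERENT
  city: DIFFERENT
  department: DIFFERENT
  salary: same
Differences:
  age: 36 -> 29
  city: Tokyo -> New York
  department: Research -> Finance

3 field(s) changed

3 changes: age, city, department


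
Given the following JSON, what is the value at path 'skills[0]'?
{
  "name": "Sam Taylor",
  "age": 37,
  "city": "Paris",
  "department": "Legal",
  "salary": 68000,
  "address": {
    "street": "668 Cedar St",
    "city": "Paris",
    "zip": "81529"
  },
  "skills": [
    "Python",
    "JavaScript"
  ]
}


Query: skills[0]
Path: skills -> first element
Value: Python

Python


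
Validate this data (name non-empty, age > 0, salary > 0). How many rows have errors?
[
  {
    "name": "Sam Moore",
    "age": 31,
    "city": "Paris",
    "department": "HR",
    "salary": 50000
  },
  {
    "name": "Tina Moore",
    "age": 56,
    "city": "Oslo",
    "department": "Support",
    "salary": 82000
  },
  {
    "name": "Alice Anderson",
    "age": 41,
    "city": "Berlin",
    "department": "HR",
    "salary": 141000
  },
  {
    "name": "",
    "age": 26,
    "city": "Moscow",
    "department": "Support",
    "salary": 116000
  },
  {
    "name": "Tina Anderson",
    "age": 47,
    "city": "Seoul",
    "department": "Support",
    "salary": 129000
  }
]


Validating 5 records:
Rules: name non-empty, age > 0, salary > 0

  Row 1 (Sam Moore): OK
  Row 2 (Tina Moore): OK
  Row 3 (Alice Anderson): OK
  Row 4 (???): empty name
  Row 5 (Tina Anderson): OK

Total errors: 1

1 errors


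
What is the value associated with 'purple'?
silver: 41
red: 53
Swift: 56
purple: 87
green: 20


Looking up key 'purple'
Value: 87

87


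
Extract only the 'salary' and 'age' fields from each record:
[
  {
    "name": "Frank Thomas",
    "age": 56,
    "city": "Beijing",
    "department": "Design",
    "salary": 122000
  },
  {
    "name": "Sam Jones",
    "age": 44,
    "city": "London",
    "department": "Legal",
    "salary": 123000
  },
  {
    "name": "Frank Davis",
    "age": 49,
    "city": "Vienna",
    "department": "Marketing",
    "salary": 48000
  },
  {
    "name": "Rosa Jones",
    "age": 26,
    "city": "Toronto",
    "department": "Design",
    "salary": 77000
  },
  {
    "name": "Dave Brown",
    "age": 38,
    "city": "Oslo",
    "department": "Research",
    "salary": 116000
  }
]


Original: 5 records with fields: name, age, city, department, salary
Keep: ['salary', 'age']
Drop: ['name', 'city', 'department']
Result: 5 records, 2 fields each

[
  {
    "salary": 122000,
    "age": 56
  },
  {
    "salary": 123000,
    "age": 44
  },
  {
    "salary": 48000,
    "age": 49
  },
  {
    "salary": 77000,
    "age": 26
  },
  {
    "salary": 116000,
    "age": 38
  }
]


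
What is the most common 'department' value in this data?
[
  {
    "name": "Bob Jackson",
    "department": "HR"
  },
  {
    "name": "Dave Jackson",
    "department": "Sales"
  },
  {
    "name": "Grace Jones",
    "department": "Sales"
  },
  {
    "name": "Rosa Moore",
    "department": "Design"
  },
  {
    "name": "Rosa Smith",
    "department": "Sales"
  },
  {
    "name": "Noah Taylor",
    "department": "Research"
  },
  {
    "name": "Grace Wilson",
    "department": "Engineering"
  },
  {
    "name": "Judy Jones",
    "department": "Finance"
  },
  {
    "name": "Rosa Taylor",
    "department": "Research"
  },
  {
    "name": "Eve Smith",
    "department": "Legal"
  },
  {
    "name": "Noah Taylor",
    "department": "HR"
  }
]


Counting 'department' values across 11 records:

  Sales: 3 ###
  HR: 2 ##
  Research: 2 ##
  Design: 1 #
  Engineering: 1 #
  Finance: 1 #
  Legal: 1 #

Most common: Sales (3 times)

Sales (3 times)


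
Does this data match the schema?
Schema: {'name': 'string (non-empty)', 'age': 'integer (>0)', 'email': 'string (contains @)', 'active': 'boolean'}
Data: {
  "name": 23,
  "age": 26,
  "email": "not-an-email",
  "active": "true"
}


Validating each field against schema:
  name: FAIL (23 is not a string)
  age: OK (positive integer)
  email: FAIL ("not-an-email" does not contain @)
  active: FAIL ("true" is not a boolean)

Result: INVALID (3 errors: name, email, active)

INVALID (3 errors: name, email, active)


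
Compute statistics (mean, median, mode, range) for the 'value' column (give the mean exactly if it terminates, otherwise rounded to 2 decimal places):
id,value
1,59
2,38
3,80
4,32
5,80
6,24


Data: [59, 38, 80, 32, 80, 24]
Count: 6
Sum: 313
Mean: 313/6 ≈ 52.17 (rounded to 2 decimal places)
Sorted: [24, 32, 38, 59, 80, 80]
Median: 48.5
Mode: 80 (2 times)
Range: 80 - 24 = 56
Min: 24, Max: 80

mean≈52.17, median=48.5, mode=80, range=56


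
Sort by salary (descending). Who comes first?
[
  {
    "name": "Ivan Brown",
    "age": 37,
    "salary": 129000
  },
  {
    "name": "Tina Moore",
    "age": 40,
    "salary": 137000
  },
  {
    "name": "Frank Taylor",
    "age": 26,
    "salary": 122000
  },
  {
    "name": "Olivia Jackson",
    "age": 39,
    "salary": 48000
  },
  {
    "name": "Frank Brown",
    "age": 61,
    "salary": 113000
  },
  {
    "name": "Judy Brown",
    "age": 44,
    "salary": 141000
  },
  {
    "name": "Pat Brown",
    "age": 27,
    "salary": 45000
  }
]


Sort by: salary (descending)

Sorted order:
  1. Judy Brown (salary = 141000)
  2. Tina Moore (salary = 137000)
  3. Ivan Brown (salary = 129000)
  4. Frank Taylor (salary = 122000)
  5. Frank Brown (salary = 113000)
  6. Olivia Jackson (salary = 48000)
  7. Pat Brown (salary = 45000)

First: Judy Brown

Judy Brown


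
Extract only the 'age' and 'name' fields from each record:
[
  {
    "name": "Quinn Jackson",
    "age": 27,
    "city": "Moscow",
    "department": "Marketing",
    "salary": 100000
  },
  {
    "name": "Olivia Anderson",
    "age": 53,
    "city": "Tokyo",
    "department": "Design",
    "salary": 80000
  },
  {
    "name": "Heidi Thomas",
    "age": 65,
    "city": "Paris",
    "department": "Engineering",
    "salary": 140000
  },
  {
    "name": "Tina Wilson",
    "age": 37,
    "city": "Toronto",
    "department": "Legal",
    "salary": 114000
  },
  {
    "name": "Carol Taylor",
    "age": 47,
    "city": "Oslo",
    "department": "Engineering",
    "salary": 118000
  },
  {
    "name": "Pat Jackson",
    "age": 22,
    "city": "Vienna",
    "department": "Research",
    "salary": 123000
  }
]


Original: 6 records with fields: name, age, city, department, salary
Keep: ['age', 'name']
Drop: ['city', 'department', 'salary']
Result: 6 records, 2 fields each

[
  {
    "age": 27,
    "name": "Quinn Jackson"
  },
  {
    "age": 53,
    "name": "Olivia Anderson"
  },
  {
    "age": 65,
    "name": "Heidi Thomas"
  },
  {
    "age": 37,
    "name": "Tina Wilson"
  },
  {
    "age": 47,
    "name": "Carol Taylor"
  },
  {
    "age": 22,
    "name": "Pat Jackson"
  }
]


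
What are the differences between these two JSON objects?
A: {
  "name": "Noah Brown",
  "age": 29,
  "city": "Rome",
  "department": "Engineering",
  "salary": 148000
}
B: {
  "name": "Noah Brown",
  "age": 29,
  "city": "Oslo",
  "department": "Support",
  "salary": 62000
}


Comparing each field (in key order):
  name: same
  age: same
  city: DIFFERENT
  department: DIFFERENT
  salary: DIFFERENT
Differences:
  city: Rome -> Oslo
  department: Engineering -> Support
  salary: 148000 -> 62000

3 field(s) changed

3 changes: city, department, salary


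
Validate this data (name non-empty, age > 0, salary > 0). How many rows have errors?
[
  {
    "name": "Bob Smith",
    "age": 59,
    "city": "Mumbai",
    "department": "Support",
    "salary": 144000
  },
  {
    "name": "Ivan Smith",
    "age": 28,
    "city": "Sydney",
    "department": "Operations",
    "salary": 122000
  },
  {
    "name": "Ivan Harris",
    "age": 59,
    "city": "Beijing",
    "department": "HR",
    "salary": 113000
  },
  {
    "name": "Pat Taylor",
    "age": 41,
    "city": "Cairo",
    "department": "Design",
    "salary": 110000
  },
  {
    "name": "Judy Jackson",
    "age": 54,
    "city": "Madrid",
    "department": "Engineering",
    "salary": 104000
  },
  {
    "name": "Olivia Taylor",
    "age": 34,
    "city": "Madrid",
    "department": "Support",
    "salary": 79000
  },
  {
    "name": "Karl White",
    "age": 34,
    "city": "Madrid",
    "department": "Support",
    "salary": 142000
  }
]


Validating 7 records:
Rules: name non-empty, age > 0, salary > 0

  Row 1 (Bob Smith): OK
  Row 2 (Ivan Smith): OK
  Row 3 (Ivan Harris): OK
  Row 4 (Pat Taylor): OK
  Row 5 (Judy Jackson): OK
  Row 6 (Olivia Taylor): OK
  Row 7 (Karl White): OK

Total errors: 0

0 errors


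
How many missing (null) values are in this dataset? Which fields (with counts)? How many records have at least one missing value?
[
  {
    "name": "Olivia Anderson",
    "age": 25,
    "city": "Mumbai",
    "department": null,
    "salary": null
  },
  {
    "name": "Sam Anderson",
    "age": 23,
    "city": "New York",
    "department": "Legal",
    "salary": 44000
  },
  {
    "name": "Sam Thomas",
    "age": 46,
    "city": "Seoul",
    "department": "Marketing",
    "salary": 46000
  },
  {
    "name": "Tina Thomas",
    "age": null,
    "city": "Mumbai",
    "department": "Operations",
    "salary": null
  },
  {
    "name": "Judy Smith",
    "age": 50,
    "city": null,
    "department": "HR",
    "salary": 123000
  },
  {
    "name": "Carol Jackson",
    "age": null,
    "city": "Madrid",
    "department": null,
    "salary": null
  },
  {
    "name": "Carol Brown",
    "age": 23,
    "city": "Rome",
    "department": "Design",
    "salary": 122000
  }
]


Checking for missing (null) values in 7 records:

  Olivia Anderson: department, salary
  Sam Anderson: complete
  Sam Thomas: complete
  Tina Thomas: age, salary
  Judy Smith: city
  Carol Jackson: age, department, salary
  Carol Brown: complete

Per field:
  name: 0 missing
  age: 2 missing
  city: 1 missing
  department: 2 missing
  salary: 3 missing

Total missing values: 8
Records with any missing: 4

8 missing values (age: 2, city: 1, department: 2, salary: 3); 4 incomplete records


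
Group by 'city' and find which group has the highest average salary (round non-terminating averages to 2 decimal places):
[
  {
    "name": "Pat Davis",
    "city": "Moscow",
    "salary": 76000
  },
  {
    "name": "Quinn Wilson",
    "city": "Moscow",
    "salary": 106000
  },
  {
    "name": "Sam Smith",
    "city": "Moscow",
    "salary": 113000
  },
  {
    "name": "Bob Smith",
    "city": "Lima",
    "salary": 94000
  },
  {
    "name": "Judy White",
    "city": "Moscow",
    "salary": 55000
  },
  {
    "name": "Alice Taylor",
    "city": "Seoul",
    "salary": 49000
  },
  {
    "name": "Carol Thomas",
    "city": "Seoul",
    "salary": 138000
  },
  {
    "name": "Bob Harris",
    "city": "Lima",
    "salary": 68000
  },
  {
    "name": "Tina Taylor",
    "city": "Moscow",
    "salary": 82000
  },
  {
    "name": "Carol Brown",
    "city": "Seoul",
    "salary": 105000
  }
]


Group by: city

Groups:
  Lima: 2 people, avg salary = 162000/2 = $81000
  Moscow: 5 people, avg salary = 432000/5 = $86400
  Seoul: 3 people, avg salary = 292000/3 ≈ $97333.33

Highest average salary: Seoul (≈$97333.33)

Seoul (≈$97333.33)


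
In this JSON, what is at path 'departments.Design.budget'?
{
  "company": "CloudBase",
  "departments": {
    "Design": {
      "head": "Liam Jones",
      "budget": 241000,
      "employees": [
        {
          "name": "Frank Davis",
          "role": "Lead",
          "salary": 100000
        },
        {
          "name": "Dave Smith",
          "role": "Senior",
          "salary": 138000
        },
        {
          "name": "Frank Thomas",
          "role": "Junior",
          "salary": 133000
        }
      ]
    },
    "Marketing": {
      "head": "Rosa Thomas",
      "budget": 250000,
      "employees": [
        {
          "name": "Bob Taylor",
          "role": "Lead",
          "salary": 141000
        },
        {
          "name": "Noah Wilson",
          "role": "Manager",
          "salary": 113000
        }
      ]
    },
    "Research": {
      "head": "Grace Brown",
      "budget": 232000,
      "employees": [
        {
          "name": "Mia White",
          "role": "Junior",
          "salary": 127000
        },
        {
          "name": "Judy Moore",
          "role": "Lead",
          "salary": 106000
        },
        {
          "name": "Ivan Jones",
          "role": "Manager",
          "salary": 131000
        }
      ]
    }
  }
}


Path: departments.Design.budget

Navigate:
  -> departments
  -> Design
  -> budget = 241000

241000


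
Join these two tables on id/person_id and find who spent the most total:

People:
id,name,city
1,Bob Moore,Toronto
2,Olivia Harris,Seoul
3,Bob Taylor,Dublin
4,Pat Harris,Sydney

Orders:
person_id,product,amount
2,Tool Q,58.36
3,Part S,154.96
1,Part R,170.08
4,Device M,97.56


Join on: people.id = orders.person_id

Joined rows:
  Olivia Harris (Seoul) bought Tool Q for $58.36
  Bob Taylor (Dublin) bought Part S for $154.96
  Bob Moore (Toronto) bought Part R for $170.08
  Pat Harris (Sydney) bought Device M for $97.56

Total per person:
  Bob Moore: $170.08
  Bob Taylor: $154.96
  Pat Harris: $97.56
  Olivia Harris: $58.36

Top spender: Bob Moore ($170.08)

Bob Moore ($170.08)


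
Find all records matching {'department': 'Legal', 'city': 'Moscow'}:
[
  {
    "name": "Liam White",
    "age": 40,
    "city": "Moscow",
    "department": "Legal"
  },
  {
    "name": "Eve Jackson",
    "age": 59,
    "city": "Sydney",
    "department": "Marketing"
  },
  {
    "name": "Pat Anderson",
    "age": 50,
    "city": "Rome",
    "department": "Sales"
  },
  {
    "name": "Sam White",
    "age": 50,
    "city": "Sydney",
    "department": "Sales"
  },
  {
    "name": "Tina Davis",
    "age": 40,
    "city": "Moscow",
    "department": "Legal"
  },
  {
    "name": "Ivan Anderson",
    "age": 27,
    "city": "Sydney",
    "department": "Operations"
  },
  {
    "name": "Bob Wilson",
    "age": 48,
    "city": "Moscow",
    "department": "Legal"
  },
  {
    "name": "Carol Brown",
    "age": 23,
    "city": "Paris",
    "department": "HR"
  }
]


Search criteria: {'department': 'Legal', 'city': 'Moscow'}

Checking 8 records:
  Liam White: {department: Legal, city: Moscow} <-- MATCH
  Eve Jackson: {department: Marketing, city: Sydney}
  Pat Anderson: {department: Sales, city: Rome}
  Sam White: {department: Sales, city: Sydney}
  Tina Davis: {department: Legal, city: Moscow} <-- MATCH
  Ivan Anderson: {department: Operations, city: Sydney}
  Bob Wilson: {department: Legal, city: Moscow} <-- MATCH
  Carol Brown: {department: HR, city: Paris}

Matches: ["Liam White", "Tina Davis", "Bob Wilson"]

["Liam White", "Tina Davis", "Bob Wilson"]


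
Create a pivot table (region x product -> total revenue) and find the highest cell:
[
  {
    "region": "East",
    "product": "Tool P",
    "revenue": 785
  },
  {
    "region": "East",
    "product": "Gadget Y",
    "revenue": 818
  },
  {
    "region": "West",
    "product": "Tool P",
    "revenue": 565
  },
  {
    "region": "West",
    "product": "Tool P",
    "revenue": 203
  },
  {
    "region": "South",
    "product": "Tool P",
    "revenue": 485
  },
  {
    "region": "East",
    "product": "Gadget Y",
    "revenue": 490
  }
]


Pivot: region (rows) x product (columns) -> total revenue

     Gadget Y      Tool P      
East          1308           785  
South            0           485  
West             0           768  

Highest: East / Gadget Y = $1308

East / Gadget Y = $1308


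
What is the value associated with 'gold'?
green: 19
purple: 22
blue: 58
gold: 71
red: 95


Looking up key 'gold'
Value: 71

71


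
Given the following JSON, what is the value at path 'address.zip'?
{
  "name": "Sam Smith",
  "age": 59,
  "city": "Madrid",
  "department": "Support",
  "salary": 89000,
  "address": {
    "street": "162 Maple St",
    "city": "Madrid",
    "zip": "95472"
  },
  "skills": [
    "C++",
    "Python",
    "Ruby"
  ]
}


Query: address.zip
Path: address -> zip
Value: 95472

95472


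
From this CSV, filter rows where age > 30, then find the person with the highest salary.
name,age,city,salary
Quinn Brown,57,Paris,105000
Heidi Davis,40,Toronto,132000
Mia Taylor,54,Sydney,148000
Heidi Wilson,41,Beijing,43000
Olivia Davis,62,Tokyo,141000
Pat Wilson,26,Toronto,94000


Filter: age > 30
Sort by: salary (descending)

Filtered records (5):
  Mia Taylor, age 54, salary $148000
  Olivia Davis, age 62, salary $141000
  Heidi Davis, age 40, salary $132000
  Quinn Brown, age 57, salary $105000
  Heidi Wilson, age 41, salary $43000

Highest salary: Mia Taylor ($148000)

Mia Taylor


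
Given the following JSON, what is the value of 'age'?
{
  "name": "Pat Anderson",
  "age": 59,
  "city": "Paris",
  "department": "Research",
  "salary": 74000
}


Looking up field 'age'
Value: 59

59


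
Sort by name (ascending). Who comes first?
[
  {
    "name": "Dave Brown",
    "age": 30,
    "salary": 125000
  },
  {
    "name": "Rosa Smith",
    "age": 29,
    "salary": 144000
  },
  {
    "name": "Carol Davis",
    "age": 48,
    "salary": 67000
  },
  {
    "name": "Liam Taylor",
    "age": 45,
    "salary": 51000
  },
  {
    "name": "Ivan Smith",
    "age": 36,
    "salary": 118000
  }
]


Sort by: name (ascending)

Sorted order:
  1. Carol Davis (name = Carol Davis)
  2. Dave Brown (name = Dave Brown)
  3. Ivan Smith (name = Ivan Smith)
  4. Liam Taylor (name = Liam Taylor)
  5. Rosa Smith (name = Rosa Smith)

First: Carol Davis

Carol Davis


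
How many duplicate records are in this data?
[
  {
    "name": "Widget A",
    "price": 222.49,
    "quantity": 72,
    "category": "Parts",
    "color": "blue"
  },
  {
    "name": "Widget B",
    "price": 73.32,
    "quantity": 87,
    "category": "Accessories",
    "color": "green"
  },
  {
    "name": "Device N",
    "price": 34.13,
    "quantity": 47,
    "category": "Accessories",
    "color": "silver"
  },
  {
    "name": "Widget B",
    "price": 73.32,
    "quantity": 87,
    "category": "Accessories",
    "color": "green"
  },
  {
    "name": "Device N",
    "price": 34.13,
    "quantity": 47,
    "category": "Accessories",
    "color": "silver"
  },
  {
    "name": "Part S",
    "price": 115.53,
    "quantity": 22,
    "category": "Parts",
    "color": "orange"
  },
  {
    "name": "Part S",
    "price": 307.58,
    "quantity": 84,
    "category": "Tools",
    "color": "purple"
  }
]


Checking 7 records for duplicates:

  Row 1: Widget A ($222.49, qty 72)
  Row 2: Widget B ($73.32, qty 87)
  Row 3: Device N ($34.13, qty 47)
  Row 4: Widget B ($73.32, qty 87) <-- DUPLICATE
  Row 5: Device N ($34.13, qty 47) <-- DUPLICATE
  Row 6: Part S ($115.53, qty 22)
  Row 7: Part S ($307.58, qty 84)

Duplicates found: 2
Unique records: 5

2 duplicates, 5 unique


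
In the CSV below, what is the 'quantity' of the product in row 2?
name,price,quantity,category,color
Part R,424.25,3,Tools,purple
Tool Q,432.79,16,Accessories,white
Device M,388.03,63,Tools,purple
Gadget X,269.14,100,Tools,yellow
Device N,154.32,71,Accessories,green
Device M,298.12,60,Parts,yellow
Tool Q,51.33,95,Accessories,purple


Query: Row 2 ('Tool Q'), column 'quantity'
Value: 16

16


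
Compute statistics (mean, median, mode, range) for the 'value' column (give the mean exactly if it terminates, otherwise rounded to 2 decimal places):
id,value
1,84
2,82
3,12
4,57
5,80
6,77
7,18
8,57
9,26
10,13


Data: [84, 82, 12, 57, 80, 77, 18, 57, 26, 13]
Count: 10
Sum: 506
Mean: 506/10 = 50.6
Sorted: [12, 13, 18, 26, 57, 57, 77, 80, 82, 84]
Median: 57.0
Mode: 57 (2 times)
Range: 84 - 12 = 72
Min: 12, Max: 84

mean=50.6, median=57.0, mode=57, range=72


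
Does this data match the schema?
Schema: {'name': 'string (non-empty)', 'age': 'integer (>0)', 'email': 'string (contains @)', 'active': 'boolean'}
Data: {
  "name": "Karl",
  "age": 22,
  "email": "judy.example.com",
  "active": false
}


Validating each field against schema:
  name: OK (non-empty string)
  age: OK (positive integer)
  email: FAIL ("judy.example.com" does not contain @)
  active: OK (boolean)

Result: INVALID (1 error: email)

INVALID (1 error: email)


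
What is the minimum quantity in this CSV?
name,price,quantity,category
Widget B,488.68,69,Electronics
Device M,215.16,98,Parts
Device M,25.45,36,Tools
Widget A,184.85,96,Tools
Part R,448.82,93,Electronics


Computing minimum quantity:
Values: [69, 98, 36, 96, 93]
Min = 36

36


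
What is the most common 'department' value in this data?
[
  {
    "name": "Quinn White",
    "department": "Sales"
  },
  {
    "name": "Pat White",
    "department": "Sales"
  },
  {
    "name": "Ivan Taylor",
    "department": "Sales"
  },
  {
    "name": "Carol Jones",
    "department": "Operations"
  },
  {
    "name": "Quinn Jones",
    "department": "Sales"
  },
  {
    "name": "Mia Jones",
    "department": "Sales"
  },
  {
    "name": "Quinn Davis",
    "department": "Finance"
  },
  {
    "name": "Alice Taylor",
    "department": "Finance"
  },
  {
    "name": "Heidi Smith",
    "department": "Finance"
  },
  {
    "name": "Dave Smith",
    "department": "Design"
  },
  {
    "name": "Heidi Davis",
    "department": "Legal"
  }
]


Counting 'department' values across 11 records:

  Sales: 5 #####
  Finance: 3 ###
  Operations: 1 #
  Design: 1 #
  Legal: 1 #

Most common: Sales (5 times)

Sales (5 times)


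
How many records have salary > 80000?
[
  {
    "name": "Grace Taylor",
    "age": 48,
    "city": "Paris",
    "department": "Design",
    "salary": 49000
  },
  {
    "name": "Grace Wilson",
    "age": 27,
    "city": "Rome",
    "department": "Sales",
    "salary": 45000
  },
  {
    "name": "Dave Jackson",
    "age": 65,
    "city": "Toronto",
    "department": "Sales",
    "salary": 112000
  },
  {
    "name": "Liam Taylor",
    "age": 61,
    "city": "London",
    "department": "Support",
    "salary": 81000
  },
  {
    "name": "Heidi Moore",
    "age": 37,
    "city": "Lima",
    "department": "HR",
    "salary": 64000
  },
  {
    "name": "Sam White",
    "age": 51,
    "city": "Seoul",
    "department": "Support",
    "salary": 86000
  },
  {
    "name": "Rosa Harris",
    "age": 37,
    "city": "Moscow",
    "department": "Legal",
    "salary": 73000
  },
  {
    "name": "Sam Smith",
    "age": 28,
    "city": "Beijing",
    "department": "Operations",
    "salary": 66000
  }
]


Data: 8 records
Condition: salary > 80000

Checking each record:
  Grace Taylor: 49000
  Grace Wilson: 45000
  Dave Jackson: 112000 MATCH
  Liam Taylor: 81000 MATCH
  Heidi Moore: 64000
  Sam White: 86000 MATCH
  Rosa Harris: 73000
  Sam Smith: 66000

Count: 3

3


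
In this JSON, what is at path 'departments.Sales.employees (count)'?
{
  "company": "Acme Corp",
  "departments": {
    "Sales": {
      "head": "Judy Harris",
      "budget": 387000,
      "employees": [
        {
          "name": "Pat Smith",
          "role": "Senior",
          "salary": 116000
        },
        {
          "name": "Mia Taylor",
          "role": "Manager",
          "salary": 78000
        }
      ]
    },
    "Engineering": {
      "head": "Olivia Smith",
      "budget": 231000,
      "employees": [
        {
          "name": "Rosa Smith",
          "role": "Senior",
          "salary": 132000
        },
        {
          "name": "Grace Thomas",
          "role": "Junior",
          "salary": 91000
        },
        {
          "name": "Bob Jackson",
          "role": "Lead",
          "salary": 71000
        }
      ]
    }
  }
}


Path: departments.Sales.employees (count)

Navigate:
  -> departments
  -> Sales
  -> employees (array, length 2)

2


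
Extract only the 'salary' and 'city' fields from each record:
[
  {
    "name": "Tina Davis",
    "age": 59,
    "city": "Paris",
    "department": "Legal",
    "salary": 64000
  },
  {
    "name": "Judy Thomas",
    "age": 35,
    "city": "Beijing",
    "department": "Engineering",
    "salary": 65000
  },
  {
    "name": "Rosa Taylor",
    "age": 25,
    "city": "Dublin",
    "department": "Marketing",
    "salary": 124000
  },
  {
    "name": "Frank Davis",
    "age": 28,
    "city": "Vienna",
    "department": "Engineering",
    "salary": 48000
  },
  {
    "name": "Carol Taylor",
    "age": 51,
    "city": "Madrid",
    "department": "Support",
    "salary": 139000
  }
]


Original: 5 records with fields: name, age, city, department, salary
Keep: ['salary', 'city']
Drop: ['name', 'age', 'department']
Result: 5 records, 2 fields each

[
  {
    "salary": 64000,
    "city": "Paris"
  },
  {
    "salary": 65000,
    "city": "Beijing"
  },
  {
    "salary": 124000,
    "city": "Dublin"
  },
  {
    "salary": 48000,
    "city": "Vienna"
  },
  {
    "salary": 139000,
    "city": "Madrid"
  }
]


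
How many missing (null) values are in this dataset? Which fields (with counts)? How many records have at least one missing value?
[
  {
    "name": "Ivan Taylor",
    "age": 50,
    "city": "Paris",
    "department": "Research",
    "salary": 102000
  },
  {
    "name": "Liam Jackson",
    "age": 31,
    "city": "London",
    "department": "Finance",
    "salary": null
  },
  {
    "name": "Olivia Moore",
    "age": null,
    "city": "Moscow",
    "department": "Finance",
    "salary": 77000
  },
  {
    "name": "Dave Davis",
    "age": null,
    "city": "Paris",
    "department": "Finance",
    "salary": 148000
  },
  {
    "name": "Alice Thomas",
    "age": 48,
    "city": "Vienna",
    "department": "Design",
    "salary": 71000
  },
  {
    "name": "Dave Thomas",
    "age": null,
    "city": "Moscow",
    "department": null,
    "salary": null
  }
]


Checking for missing (null) values in 6 records:

  Ivan Taylor: complete
  Liam Jackson: salary
  Olivia Moore: age
  Dave Davis: age
  Alice Thomas: complete
  Dave Thomas: age, department, salary

Per field:
  name: 0 missing
  age: 3 missing
  city: 0 missing
  department: 1 missing
  salary: 2 missing

Total missing values: 6
Records with any missing: 4

6 missing values (age: 3, department: 1, salary: 2); 4 incomplete records


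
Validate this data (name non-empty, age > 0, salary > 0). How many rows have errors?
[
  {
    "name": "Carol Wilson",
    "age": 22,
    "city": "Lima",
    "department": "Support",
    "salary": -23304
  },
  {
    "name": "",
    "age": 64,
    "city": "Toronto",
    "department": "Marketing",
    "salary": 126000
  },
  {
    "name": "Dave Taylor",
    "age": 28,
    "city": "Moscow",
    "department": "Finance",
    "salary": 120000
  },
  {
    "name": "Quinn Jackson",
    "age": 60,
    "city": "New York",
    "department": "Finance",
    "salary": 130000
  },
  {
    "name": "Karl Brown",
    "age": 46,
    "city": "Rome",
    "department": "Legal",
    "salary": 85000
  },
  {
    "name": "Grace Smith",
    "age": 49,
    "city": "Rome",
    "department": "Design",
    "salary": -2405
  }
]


Validating 6 records:
Rules: name non-empty, age > 0, salary > 0

  Row 1 (Carol Wilson): negative salary: -23304
  Row 2 (???): empty name
  Row 3 (Dave Taylor): OK
  Row 4 (Quinn Jackson): OK
  Row 5 (Karl Brown): OK
  Row 6 (Grace Smith): negative salary: -2405

Total errors: 3

3 errors


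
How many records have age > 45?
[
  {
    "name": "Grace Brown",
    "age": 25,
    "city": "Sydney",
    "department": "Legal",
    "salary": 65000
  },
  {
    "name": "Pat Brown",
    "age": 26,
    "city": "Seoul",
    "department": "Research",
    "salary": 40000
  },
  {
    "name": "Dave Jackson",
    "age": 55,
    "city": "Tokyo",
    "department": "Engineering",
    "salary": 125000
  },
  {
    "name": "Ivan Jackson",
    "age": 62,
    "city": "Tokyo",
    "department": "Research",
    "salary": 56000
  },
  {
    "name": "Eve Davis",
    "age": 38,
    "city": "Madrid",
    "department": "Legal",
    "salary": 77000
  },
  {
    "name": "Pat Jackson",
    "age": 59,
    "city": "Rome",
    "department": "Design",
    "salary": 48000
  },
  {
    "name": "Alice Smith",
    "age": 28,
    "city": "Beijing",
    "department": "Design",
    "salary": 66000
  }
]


Data: 7 records
Condition: age > 45

Checking each record:
  Grace Brown: 25
  Pat Brown: 26
  Dave Jackson: 55 MATCH
  Ivan Jackson: 62 MATCH
  Eve Davis: 38
  Pat Jackson: 59 MATCH
  Alice Smith: 28

Count: 3

3


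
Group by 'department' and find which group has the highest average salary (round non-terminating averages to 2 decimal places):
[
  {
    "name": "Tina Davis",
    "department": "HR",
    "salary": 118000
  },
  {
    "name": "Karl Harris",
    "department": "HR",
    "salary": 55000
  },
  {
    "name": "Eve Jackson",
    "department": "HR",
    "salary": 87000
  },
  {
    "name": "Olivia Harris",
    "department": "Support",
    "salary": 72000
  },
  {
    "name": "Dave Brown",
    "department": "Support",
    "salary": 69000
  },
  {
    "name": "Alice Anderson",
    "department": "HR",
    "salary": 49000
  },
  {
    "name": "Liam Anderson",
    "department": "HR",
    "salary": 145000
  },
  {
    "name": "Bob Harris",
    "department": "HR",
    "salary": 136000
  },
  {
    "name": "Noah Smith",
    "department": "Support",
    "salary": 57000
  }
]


Group by: department

Groups:
  HR: 6 people, avg salary = 590000/6 ≈ $98333.33
  Support: 3 people, avg salary = 198000/3 = $66000

Highest average salary: HR (≈$98333.33)

HR (≈$98333.33)


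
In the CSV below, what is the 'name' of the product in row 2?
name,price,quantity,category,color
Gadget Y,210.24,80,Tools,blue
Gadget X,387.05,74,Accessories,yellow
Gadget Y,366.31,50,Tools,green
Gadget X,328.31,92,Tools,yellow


Query: Row 2 ('Gadget X'), column 'name'
Value: Gadget X

Gadget X


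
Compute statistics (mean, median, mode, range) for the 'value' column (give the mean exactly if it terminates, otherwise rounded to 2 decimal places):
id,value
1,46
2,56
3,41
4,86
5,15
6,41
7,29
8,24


Data: [46, 56, 41, 86, 15, 41, 29, 24]
Count: 8
Sum: 338
Mean: 338/8 = 42.25
Sorted: [15, 24, 29, 41, 41, 46, 56, 86]
Median: 41.0
Mode: 41 (2 times)
Range: 86 - 15 = 71
Min: 15, Max: 86

mean=42.25, median=41.0, mode=41, range=71


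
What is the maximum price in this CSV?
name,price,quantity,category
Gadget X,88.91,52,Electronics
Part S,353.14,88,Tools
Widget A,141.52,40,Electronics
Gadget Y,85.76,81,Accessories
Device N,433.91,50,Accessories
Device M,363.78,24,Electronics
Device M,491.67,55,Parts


Computing maximum price:
Values: [88.91, 353.14, 141.52, 85.76, 433.91, 363.78, 491.67]
Max = 491.67

491.67


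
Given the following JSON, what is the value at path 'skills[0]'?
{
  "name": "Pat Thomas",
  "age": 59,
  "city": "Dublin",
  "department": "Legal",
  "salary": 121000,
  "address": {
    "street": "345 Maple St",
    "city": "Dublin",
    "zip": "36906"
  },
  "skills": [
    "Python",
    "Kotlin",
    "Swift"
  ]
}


Query: skills[0]
Path: skills -> first element
Value: Python

Python


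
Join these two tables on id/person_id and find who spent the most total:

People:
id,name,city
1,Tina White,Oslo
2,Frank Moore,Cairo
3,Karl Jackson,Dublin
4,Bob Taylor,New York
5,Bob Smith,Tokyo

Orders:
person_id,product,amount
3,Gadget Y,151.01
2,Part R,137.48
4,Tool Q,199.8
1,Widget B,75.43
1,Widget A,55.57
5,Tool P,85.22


Join on: people.id = orders.person_id

Joined rows:
  Karl Jackson (Dublin) bought Gadget Y for $151.01
  Frank Moore (Cairo) bought Part R for $137.48
  Bob Taylor (New York) bought Tool Q for $199.8
  Tina White (Oslo) bought Widget B for $75.43
  Tina White (Oslo) bought Widget A for $55.57
  Bob Smith (Tokyo) bought Tool P for $85.22

Total per person:
  Bob Taylor: $199.80
  Karl Jackson: $151.01
  Frank Moore: $137.48
  Tina White: $131.00
  Bob Smith: $85.22

Top spender: Bob Taylor ($199.80)

Bob Taylor ($199.80)


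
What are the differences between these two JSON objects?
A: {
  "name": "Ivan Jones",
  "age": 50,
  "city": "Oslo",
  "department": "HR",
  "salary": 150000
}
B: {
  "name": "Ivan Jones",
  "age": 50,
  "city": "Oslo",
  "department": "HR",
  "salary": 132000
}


Comparing each field (in key order):
  name: same
  age: same
  city: same
  department: same
  salary: DIFFERENT
Differences:
  salary: 150000 -> 132000

1 field(s) changed

1 change: salary


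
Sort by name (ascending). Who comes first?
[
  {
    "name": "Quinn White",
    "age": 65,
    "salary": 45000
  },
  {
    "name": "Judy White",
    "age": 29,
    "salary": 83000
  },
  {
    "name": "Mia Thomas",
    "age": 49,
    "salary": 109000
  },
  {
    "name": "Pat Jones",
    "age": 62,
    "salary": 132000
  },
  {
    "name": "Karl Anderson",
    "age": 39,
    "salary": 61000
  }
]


Sort by: name (ascending)

Sorted order:
  1. Judy White (name = Judy White)
  2. Karl Anderson (name = Karl Anderson)
  3. Mia Thomas (name = Mia Thomas)
  4. Pat Jones (name = Pat Jones)
  5. Quinn White (name = Quinn White)

First: Judy White

Judy White


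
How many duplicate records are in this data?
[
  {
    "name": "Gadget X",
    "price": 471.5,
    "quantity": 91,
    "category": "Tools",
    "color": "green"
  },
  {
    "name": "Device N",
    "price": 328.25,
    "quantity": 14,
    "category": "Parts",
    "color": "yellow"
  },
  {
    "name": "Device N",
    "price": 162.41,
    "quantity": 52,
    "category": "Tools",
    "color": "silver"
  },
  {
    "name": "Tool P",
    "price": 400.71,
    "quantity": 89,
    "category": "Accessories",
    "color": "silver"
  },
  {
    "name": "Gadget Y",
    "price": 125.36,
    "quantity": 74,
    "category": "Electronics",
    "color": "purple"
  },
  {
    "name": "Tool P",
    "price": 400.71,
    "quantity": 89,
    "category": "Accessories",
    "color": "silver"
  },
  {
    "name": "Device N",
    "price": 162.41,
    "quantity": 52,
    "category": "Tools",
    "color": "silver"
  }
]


Checking 7 records for duplicates:

  Row 1: Gadget X ($471.5, qty 91)
  Row 2: Device N ($328.25, qty 14)
  Row 3: Device N ($162.41, qty 52)
  Row 4: Tool P ($400.71, qty 89)
  Row 5: Gadget Y ($125.36, qty 74)
  Row 6: Tool P ($400.71, qty 89) <-- DUPLICATE
  Row 7: Device N ($162.41, qty 52) <-- DUPLICATE

Duplicates found: 2
Unique records: 5

2 duplicates, 5 unique


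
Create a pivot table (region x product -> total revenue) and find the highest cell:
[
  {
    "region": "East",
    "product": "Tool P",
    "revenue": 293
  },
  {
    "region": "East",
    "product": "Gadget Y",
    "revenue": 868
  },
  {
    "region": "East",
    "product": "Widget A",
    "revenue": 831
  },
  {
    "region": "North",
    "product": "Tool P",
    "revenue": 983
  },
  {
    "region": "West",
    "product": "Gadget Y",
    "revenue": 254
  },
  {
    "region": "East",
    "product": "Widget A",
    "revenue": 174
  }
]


Pivot: region (rows) x product (columns) -> total revenue

     Gadget Y      Tool P        Widget A    
East           868           293          1005  
North            0           983             0  
West           254             0             0  

Highest: East / Widget A = $1005

East / Widget A = $1005


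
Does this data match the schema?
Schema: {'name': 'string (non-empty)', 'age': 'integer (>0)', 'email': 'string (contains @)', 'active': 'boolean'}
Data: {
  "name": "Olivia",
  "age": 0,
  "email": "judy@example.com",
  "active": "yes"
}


Validating each field against schema:
  name: OK (non-empty string)
  age: FAIL (0 is not > 0)
  email: OK (string with @)
  active: FAIL ("yes" is not a boolean)

Result: INVALID (2 errors: age, active)

INVALID (2 errors: age, active)


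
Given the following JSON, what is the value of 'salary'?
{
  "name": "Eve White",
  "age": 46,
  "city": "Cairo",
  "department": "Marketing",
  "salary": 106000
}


Looking up field 'salary'
Value: 106000

106000


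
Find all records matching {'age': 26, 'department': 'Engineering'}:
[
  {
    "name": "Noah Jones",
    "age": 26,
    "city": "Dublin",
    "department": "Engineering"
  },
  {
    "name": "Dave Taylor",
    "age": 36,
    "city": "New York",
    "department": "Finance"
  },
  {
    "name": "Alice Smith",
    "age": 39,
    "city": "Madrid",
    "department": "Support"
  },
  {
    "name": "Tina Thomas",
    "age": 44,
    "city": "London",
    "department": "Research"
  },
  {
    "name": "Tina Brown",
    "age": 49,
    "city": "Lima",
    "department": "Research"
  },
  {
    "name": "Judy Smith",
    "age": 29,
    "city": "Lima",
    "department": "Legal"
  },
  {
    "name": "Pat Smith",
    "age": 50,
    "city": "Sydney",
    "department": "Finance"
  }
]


Search criteria: {'age': 26, 'department': 'Engineering'}

Checking 7 records:
  Noah Jones: {age: 26, department: Engineering} <-- MATCH
  Dave Taylor: {age: 36, department: Finance}
  Alice Smith: {age: 39, department: Support}
  Tina Thomas: {age: 44, department: Research}
  Tina Brown: {age: 49, department: Research}
  Judy Smith: {age: 29, department: Legal}
  Pat Smith: {age: 50, department: Finance}

Matches: ["Noah Jones"]

["Noah Jones"]


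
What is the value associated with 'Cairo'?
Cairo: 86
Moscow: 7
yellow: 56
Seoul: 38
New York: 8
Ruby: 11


Looking up key 'Cairo'
Value: 86

86


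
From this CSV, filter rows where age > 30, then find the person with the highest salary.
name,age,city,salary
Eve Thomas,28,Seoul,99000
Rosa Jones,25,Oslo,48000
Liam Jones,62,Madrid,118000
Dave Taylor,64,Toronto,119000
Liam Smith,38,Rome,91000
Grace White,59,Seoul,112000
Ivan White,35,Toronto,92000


Filter: age > 30
Sort by: salary (descending)

Filtered records (5):
  Dave Taylor, age 64, salary $119000
  Liam Jones, age 62, salary $118000
  Grace White, age 59, salary $112000
  Ivan White, age 35, salary $92000
  Liam Smith, age 38, salary $91000

Highest salary: Dave Taylor ($119000)

Dave Taylor


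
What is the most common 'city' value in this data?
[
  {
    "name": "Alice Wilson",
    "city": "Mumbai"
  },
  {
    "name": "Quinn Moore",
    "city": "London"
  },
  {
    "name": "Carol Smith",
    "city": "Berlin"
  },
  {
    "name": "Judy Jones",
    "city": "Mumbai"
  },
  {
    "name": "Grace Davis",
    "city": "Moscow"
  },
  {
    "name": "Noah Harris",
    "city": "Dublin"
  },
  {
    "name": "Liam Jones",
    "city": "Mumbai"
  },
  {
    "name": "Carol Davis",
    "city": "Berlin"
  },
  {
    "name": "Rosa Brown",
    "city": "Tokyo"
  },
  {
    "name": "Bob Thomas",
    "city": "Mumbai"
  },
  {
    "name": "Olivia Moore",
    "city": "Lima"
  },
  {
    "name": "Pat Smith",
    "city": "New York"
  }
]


Counting 'city' values across 12 records:

  Mumbai: 4 ####
  Berlin: 2 ##
  London: 1 #
  Moscow: 1 #
  Dublin: 1 #
  Tokyo: 1 #
  Lima: 1 #
  New York: 1 #

Most common: Mumbai (4 times)

Mumbai (4 times)
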